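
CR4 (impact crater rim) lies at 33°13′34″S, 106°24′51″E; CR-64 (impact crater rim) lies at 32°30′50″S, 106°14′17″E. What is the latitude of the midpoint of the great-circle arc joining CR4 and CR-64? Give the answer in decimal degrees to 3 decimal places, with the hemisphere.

32.870°S

CR4: φ = -33.22611°, λ = +106.41417°
CR-64: φ = -32.51389°, λ = +106.23806°
Bx = cos φ₂ cos Δλ = 0.843257,  By = cos φ₂ sin Δλ = -0.002592
φₘ = atan2(sin φ₁ + sin φ₂, √((cos φ₁ + Bx)² + By²)) = -32.87003°
λₘ = λ₁ + atan2(By, cos φ₁ + Bx) = 106.32576°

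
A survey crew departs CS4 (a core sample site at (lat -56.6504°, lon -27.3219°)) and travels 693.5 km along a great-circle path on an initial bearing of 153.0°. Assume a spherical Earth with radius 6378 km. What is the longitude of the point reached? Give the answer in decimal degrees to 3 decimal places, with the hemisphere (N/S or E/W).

21.283°W

δ = d/R = 693.5/6378 = 0.108733 rad
φ₂ = arcsin(sin φ₁ cos δ + cos φ₁ sin δ cos θ)
   = arcsin(-0.83533·0.99409 + 0.54975·0.10852·-0.89101) = -62.07412°
λ₂ = λ₁ + atan2(sin θ sin δ cos φ₁, cos δ − sin φ₁ sin φ₂) = -21.28341°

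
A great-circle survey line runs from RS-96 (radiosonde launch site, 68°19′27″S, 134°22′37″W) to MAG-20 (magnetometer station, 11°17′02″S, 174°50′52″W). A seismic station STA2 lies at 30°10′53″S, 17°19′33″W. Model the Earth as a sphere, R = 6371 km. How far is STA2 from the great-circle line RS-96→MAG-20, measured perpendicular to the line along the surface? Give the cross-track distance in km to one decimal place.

915.6 km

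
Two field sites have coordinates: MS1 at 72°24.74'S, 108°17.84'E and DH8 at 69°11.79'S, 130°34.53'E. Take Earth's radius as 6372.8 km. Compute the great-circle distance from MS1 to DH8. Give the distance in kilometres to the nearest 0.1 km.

883.1 km

MS1: φ = -72.41233°, λ = +108.29733°
DH8: φ = -69.19650°, λ = +130.57550°
Δφ = 3.2158°,  Δλ = 22.2782°
a = sin²(Δφ/2) + cos φ₁ cos φ₂ sin²(Δλ/2) = 0.004793
c = 2·arcsin(√a) = 0.138570 rad = 7.9395°
d = R·c = 6372.8 × 0.138570 = 883.1 km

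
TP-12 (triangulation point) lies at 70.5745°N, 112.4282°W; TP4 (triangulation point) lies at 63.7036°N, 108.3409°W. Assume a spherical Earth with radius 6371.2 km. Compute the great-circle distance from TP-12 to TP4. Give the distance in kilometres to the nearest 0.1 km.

Δφ = -6.8709°,  Δλ = 4.0873°
a = sin²(Δφ/2) + cos φ₁ cos φ₂ sin²(Δλ/2) = 0.003778
c = 2·arcsin(√a) = 0.123013 rad = 7.0481°
d = R·c = 6371.2 × 0.123013 = 783.7 km

783.7 km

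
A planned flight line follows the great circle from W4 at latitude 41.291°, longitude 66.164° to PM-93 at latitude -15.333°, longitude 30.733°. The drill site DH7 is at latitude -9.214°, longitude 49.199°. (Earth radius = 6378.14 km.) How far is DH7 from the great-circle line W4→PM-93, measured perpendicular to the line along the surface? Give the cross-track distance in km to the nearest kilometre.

1479 km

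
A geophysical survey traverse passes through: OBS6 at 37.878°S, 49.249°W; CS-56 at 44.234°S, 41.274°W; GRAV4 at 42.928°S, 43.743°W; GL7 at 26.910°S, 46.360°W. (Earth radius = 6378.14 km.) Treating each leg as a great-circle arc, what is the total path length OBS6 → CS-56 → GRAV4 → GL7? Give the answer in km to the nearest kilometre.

3018 km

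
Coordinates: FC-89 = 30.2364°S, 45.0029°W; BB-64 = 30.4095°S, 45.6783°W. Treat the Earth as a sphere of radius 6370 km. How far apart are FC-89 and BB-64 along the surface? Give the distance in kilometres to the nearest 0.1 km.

Δφ = -0.1731°,  Δλ = -0.6754°
a = sin²(Δφ/2) + cos φ₁ cos φ₂ sin²(Δλ/2) = 0.000028
c = 2·arcsin(√a) = 0.010614 rad = 0.6082°
d = R·c = 6370 × 0.010614 = 67.6 km

67.6 km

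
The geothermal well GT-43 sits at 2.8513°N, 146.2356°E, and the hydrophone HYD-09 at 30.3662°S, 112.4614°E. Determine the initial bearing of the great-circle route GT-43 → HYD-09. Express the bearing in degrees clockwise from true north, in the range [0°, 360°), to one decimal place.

221.6°

Δλ = -33.7742°
y = sin Δλ · cos φ₂ = -0.479656
x = cos φ₁ sin φ₂ − sin φ₁ cos φ₂ cos Δλ = -0.540575
θ = atan2(y, x) = -138.4172° → 221.5828° (mod 360°)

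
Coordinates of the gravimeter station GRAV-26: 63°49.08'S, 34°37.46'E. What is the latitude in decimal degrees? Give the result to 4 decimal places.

63.8180°S

63° + 49.08′/60 = 63 + 0.81800 = 63.8180°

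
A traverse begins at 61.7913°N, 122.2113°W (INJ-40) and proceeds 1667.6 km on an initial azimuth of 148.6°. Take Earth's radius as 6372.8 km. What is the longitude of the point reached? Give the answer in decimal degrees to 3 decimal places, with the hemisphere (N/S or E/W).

110.517°W

δ = d/R = 1667.6/6372.8 = 0.261675 rad
φ₂ = arcsin(sin φ₁ cos δ + cos φ₁ sin δ cos θ)
   = arcsin(0.88123·0.96596 + 0.47268·0.25870·-0.85355) = 48.31896°
λ₂ = λ₁ + atan2(sin θ sin δ cos φ₁, cos δ − sin φ₁ sin φ₂) = -110.51708°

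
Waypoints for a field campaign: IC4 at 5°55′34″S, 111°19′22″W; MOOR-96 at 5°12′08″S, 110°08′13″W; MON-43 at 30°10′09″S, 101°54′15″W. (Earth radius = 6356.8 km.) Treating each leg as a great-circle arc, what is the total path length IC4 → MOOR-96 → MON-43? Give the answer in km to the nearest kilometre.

3054 km

IC4: φ = -5.92611°, λ = -111.32278°
MOOR-96: φ = -5.20222°, λ = -110.13694°
MON-43: φ = -30.16917°, λ = -101.90417°
IC4→MOOR-96: c = 0.024165 rad, d = 153.61 km
MOOR-96→MON-43: c = 0.456324 rad, d = 2900.76 km
Total = 153.61 + 2900.76 = 3054.37 km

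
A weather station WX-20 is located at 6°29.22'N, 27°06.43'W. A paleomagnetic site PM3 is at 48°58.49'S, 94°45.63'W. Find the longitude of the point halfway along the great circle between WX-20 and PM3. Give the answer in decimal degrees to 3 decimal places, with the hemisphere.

53.136°W

WX-20: φ = +6.48700°, λ = -27.10717°
PM3: φ = -48.97483°, λ = -94.76050°
Bx = cos φ₂ cos Δλ = 0.249566,  By = cos φ₂ sin Δλ = -0.607096
φₘ = atan2(sin φ₁ + sin φ₂, √((cos φ₁ + Bx)² + By²)) = -24.87454°
λₘ = λ₁ + atan2(By, cos φ₁ + Bx) = -53.13562°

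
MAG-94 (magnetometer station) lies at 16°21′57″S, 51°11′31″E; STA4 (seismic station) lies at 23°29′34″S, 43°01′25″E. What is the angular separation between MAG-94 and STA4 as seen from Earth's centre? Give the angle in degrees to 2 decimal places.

MAG-94: φ = -16.36583°, λ = +51.19194°
STA4: φ = -23.49278°, λ = +43.02361°
Δφ = -7.1269°,  Δλ = -8.1683°
a = sin²(Δφ/2) + cos φ₁ cos φ₂ sin²(Δλ/2) = 0.008327
c = 2·arcsin(√a) = 0.182756 rad = 10.4712°

10.47°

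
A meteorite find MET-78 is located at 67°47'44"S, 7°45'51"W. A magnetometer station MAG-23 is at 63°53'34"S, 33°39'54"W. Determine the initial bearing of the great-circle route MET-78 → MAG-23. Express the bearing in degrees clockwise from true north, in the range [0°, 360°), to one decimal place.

MET-78: φ = -67.79556°, λ = -7.76417°
MAG-23: φ = -63.89278°, λ = -33.66500°
Δλ = -25.9008°
y = sin Δλ · cos φ₂ = -0.192221
x = cos φ₁ sin φ₂ − sin φ₁ cos φ₂ cos Δλ = 0.027139
θ = atan2(y, x) = -81.9637° → 278.0363° (mod 360°)

278.0°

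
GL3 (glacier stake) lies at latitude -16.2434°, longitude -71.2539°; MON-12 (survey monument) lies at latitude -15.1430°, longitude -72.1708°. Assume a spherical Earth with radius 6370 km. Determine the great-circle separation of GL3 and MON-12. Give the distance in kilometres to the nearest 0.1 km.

Δφ = 1.1004°,  Δλ = -0.9169°
a = sin²(Δφ/2) + cos φ₁ cos φ₂ sin²(Δλ/2) = 0.000152
c = 2·arcsin(√a) = 0.024621 rad = 1.4107°
d = R·c = 6370 × 0.024621 = 156.8 km

156.8 km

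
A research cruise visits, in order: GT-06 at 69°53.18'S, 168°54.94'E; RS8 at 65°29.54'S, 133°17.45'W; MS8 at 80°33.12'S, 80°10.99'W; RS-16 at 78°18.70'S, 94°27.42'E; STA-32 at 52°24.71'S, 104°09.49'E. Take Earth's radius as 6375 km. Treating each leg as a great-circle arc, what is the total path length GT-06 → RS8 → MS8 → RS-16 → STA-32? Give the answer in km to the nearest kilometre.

GT-06: φ = -69.88633°, λ = +168.91567°
RS8: φ = -65.49233°, λ = -133.29083°
MS8: φ = -80.55200°, λ = -80.18317°
RS-16: φ = -78.31167°, λ = +94.45700°
STA-32: φ = -52.41183°, λ = +104.15817°
GT-06→RS8: c = 0.375184 rad, d = 2391.80 km
RS8→MS8: c = 0.352710 rad, d = 2248.53 km
MS8→RS-16: c = 0.368495 rad, d = 2349.16 km
RS-16→STA-32: c = 0.456066 rad, d = 2907.42 km
Total = 2391.80 + 2248.53 + 2349.16 + 2907.42 = 9896.91 km

9897 km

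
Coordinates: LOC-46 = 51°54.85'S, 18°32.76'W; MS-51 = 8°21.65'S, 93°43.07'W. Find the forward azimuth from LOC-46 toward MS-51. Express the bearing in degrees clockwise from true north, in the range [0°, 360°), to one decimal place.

LOC-46: φ = -51.91417°, λ = -18.54600°
MS-51: φ = -8.36083°, λ = -93.71783°
Δλ = -75.1718°
y = sin Δλ · cos φ₂ = -0.956424
x = cos φ₁ sin φ₂ − sin φ₁ cos φ₂ cos Δλ = 0.109599
θ = atan2(y, x) = -83.4629° → 276.5371° (mod 360°)

276.5°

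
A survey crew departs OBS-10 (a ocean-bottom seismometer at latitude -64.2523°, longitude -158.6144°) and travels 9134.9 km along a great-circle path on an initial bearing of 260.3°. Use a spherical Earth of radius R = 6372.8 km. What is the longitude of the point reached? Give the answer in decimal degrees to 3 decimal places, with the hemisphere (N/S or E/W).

106.070°E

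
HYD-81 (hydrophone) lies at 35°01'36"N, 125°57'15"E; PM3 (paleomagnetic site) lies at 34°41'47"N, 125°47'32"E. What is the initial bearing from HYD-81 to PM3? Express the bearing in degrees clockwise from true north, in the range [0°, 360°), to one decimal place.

HYD-81: φ = +35.02667°, λ = +125.95417°
PM3: φ = +34.69639°, λ = +125.79222°
Δλ = -0.1619°
y = sin Δλ · cos φ₂ = -0.002324
x = cos φ₁ sin φ₂ − sin φ₁ cos φ₂ cos Δλ = -0.005763
θ = atan2(y, x) = -158.0372° → 201.9628° (mod 360°)

202.0°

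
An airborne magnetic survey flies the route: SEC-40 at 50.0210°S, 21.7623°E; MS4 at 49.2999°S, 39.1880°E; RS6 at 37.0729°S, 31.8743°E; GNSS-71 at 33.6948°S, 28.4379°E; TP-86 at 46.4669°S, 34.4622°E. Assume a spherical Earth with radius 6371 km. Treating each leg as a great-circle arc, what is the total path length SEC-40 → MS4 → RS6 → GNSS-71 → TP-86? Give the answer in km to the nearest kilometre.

SEC-40→MS4: c = 0.196826 rad, d = 1253.98 km
MS4→RS6: c = 0.232545 rad, d = 1481.54 km
RS6→GNSS-71: c = 0.076585 rad, d = 487.92 km
GNSS-71→TP-86: c = 0.236805 rad, d = 1508.69 km
Total = 1253.98 + 1481.54 + 487.92 + 1508.69 = 4732.13 km

4732 km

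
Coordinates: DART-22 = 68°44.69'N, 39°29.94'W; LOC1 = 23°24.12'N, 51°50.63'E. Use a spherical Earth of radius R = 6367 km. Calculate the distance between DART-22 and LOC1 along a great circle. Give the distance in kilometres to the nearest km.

DART-22: φ = +68.74483°, λ = -39.49900°
LOC1: φ = +23.40200°, λ = +51.84383°
Δφ = -45.3428°,  Δλ = 91.3428°
a = sin²(Δφ/2) + cos φ₁ cos φ₂ sin²(Δλ/2) = 0.318817
c = 2·arcsin(√a) = 1.199992 rad = 68.7545°
d = R·c = 6367 × 1.199992 = 7640.4 km

7640 km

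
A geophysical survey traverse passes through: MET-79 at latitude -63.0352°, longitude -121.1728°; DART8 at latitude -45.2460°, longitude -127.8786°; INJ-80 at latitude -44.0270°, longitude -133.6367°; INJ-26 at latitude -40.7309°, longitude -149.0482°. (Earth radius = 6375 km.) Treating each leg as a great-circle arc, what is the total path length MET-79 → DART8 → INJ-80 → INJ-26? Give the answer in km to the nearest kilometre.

3816 km

MET-79→DART8: c = 0.317551 rad, d = 2024.39 km
DART8→INJ-80: c = 0.074591 rad, d = 475.51 km
INJ-80→INJ-26: c = 0.206503 rad, d = 1316.46 km
Total = 2024.39 + 475.51 + 1316.46 = 3816.36 km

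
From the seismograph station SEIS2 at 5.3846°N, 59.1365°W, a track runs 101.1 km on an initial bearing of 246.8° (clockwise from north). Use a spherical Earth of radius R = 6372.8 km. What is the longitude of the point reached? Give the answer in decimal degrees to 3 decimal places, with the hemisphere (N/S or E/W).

59.975°W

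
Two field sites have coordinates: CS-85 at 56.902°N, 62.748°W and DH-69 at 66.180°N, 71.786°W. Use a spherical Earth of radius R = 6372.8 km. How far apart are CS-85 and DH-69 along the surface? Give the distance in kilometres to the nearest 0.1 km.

Δφ = 9.2780°,  Δλ = -9.0380°
a = sin²(Δφ/2) + cos φ₁ cos φ₂ sin²(Δλ/2) = 0.007910
c = 2·arcsin(√a) = 0.178114 rad = 10.2052°
d = R·c = 6372.8 × 0.178114 = 1135.1 km

1135.1 km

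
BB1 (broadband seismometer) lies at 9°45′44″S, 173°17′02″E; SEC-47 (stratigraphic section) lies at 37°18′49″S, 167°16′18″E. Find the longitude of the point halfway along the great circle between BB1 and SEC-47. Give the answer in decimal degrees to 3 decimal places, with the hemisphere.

BB1: φ = -9.76222°, λ = +173.28389°
SEC-47: φ = -37.31361°, λ = +167.27167°
Bx = cos φ₂ cos Δλ = 0.790955,  By = cos φ₂ sin Δλ = -0.083303
φₘ = atan2(sin φ₁ + sin φ₂, √((cos φ₁ + Bx)² + By²)) = -23.56649°
λₘ = λ₁ + atan2(By, cos φ₁ + Bx) = 170.59911°

170.599°E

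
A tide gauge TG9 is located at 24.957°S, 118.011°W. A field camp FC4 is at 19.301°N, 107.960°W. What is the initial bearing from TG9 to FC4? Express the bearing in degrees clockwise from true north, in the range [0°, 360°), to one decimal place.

13.4°

Δλ = 10.0510°
y = sin Δλ · cos φ₂ = 0.164716
x = cos φ₁ sin φ₂ − sin φ₁ cos φ₂ cos Δλ = 0.691779
θ = atan2(y, x) = 13.3930° → 13.3930° (mod 360°)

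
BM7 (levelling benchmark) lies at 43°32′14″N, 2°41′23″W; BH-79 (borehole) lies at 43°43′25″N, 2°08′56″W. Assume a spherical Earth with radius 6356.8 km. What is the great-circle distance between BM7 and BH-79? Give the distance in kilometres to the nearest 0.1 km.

BM7: φ = +43.53722°, λ = -2.68972°
BH-79: φ = +43.72361°, λ = -2.14889°
Δφ = 0.1864°,  Δλ = 0.5408°
a = sin²(Δφ/2) + cos φ₁ cos φ₂ sin²(Δλ/2) = 0.000014
c = 2·arcsin(√a) = 0.007567 rad = 0.4336°
d = R·c = 6356.8 × 0.007567 = 48.1 km

48.1 km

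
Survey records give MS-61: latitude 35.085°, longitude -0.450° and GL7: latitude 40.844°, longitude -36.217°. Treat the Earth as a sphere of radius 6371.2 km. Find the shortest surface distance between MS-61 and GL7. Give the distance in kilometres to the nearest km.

3177 km

Δφ = 5.7590°,  Δλ = -35.7670°
a = sin²(Δφ/2) + cos φ₁ cos φ₂ sin²(Δλ/2) = 0.060899
c = 2·arcsin(√a) = 0.498705 rad = 28.5737°
d = R·c = 6371.2 × 0.498705 = 3177.4 km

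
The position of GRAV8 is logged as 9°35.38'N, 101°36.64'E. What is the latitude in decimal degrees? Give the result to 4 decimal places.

9° + 35.38′/60 = 9 + 0.58967 = 9.5897°

9.5897°N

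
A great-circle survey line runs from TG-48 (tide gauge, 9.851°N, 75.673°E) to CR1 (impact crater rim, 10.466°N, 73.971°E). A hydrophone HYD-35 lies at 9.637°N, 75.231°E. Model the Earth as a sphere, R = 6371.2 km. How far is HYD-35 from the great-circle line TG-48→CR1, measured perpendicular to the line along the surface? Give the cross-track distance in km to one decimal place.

δ₁₃ = central angle TG-48→HYD-35 = 0.008471 rad  (haversine)
θ₁₃ = bearing TG-48→HYD-35 = 243.875°,  θ₁₂ = bearing TG-48→CR1 = 290.307°
dₓₜ = R·arcsin(sin δ₁₃ · sin(θ₁₃ − θ₁₂)) = 6371.2·arcsin(0.00847·sin(-46.432°)) = -39.104 km
|dₓₜ| = 39.104 km

39.1 km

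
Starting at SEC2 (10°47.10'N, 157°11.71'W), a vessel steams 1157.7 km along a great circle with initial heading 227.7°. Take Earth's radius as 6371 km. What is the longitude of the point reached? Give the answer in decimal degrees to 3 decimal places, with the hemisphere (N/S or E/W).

164.893°W

SEC2: φ = +10.78500°, λ = -157.19517°
δ = d/R = 1157.7/6371 = 0.181714 rad
φ₂ = arcsin(sin φ₁ cos δ + cos φ₁ sin δ cos θ)
   = arcsin(0.18712·0.98354 + 0.98234·0.18072·-0.67301) = 3.70203°
λ₂ = λ₁ + atan2(sin θ sin δ cos φ₁, cos δ − sin φ₁ sin φ₂) = -164.89263°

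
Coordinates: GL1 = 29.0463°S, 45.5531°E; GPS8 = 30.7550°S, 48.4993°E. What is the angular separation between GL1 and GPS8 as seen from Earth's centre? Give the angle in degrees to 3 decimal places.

3.073°

Δφ = -1.7087°,  Δλ = 2.9462°
a = sin²(Δφ/2) + cos φ₁ cos φ₂ sin²(Δλ/2) = 0.000719
c = 2·arcsin(√a) = 0.053629 rad = 3.0727°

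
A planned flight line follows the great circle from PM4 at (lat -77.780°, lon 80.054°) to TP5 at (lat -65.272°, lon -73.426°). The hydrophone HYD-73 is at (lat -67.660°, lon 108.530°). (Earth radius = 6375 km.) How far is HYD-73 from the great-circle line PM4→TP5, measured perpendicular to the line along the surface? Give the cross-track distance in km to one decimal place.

833.4 km

δ₁₃ = central angle PM4→HYD-73 = 0.225384 rad  (haversine)
θ₁₃ = bearing PM4→HYD-73 = 54.188°,  θ₁₂ = bearing PM4→TP5 = 198.505°
dₓₜ = R·arcsin(sin δ₁₃ · sin(θ₁₃ − θ₁₂)) = 6375·arcsin(0.22348·sin(-144.317°)) = -833.390 km
|dₓₜ| = 833.390 km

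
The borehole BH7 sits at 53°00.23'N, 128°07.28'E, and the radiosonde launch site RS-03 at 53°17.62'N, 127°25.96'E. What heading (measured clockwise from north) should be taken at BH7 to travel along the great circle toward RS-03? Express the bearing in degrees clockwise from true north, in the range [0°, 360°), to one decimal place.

BH7: φ = +53.00383°, λ = +128.12133°
RS-03: φ = +53.29367°, λ = +127.43267°
Δλ = -0.6887°
y = sin Δλ · cos φ₂ = -0.007184
x = cos φ₁ sin φ₂ − sin φ₁ cos φ₂ cos Δλ = 0.005093
θ = atan2(y, x) = -54.6659° → 305.3341° (mod 360°)

305.3°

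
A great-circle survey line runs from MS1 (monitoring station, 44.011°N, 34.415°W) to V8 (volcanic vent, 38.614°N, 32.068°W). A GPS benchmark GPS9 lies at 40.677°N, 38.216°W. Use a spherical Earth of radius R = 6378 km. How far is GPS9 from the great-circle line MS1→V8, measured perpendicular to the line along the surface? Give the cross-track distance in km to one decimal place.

421.3 km

δ₁₃ = central angle MS1→GPS9 = 0.076075 rad  (haversine)
θ₁₃ = bearing MS1→GPS9 = 221.414°,  θ₁₂ = bearing MS1→V8 = 161.127°
dₓₜ = R·arcsin(sin δ₁₃ · sin(θ₁₃ − θ₁₂)) = 6378·arcsin(0.07600·sin(60.288°)) = 421.315 km
|dₓₜ| = 421.315 km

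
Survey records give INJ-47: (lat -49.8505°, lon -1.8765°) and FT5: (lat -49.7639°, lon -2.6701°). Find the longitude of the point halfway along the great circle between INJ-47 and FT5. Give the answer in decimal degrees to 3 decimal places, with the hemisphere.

2.274°W

Bx = cos φ₂ cos Δλ = 0.645877,  By = cos φ₂ sin Δλ = -0.008947
φₘ = atan2(sin φ₁ + sin φ₂, √((cos φ₁ + Bx)² + By²)) = -49.80788°
λₘ = λ₁ + atan2(By, cos φ₁ + Bx) = -2.27365°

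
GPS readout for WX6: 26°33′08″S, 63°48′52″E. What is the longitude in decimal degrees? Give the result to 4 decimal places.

63° + 48′/60 + 52″/3600 = 63 + 0.80000 + 0.01444 = 63.8144°

63.8144°E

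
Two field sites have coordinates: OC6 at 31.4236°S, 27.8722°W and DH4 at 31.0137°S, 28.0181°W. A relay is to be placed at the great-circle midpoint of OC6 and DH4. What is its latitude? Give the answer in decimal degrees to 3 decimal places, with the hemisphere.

31.219°S

Bx = cos φ₂ cos Δλ = 0.857041,  By = cos φ₂ sin Δλ = -0.002182
φₘ = atan2(sin φ₁ + sin φ₂, √((cos φ₁ + Bx)² + By²)) = -31.21867°
λₘ = λ₁ + atan2(By, cos φ₁ + Bx) = -27.94531°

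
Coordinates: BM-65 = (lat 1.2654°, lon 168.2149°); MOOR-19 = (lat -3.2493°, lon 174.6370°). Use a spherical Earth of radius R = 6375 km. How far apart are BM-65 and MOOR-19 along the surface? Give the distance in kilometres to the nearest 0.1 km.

873.2 km

Δφ = -4.5147°,  Δλ = 6.4221°
a = sin²(Δφ/2) + cos φ₁ cos φ₂ sin²(Δλ/2) = 0.004683
c = 2·arcsin(√a) = 0.136975 rad = 7.8481°
d = R·c = 6375 × 0.136975 = 873.2 km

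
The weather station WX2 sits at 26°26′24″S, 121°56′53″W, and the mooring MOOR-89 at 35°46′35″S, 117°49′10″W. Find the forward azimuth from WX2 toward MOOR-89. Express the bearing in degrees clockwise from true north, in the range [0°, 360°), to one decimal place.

WX2: φ = -26.44000°, λ = -121.94806°
MOOR-89: φ = -35.77639°, λ = -117.81944°
Δλ = 4.1286°
y = sin Δλ · cos φ₂ = 0.058410
x = cos φ₁ sin φ₂ − sin φ₁ cos φ₂ cos Δλ = -0.163168
θ = atan2(y, x) = 160.3038° → 160.3038° (mod 360°)

160.3°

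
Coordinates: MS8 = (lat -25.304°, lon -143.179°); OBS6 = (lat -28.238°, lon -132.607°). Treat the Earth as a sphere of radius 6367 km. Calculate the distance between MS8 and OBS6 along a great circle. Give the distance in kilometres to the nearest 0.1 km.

1097.9 km

Δφ = -2.9340°,  Δλ = 10.5720°
a = sin²(Δφ/2) + cos φ₁ cos φ₂ sin²(Δλ/2) = 0.007415
c = 2·arcsin(√a) = 0.172438 rad = 9.8800°
d = R·c = 6367 × 0.172438 = 1097.9 km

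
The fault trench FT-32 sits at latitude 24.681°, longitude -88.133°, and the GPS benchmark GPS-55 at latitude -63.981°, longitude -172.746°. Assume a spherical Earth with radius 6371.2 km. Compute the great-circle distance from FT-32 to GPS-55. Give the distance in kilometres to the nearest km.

Δφ = -88.6620°,  Δλ = -84.6130°
a = sin²(Δφ/2) + cos φ₁ cos φ₂ sin²(Δλ/2) = 0.668912
c = 2·arcsin(√a) = 1.915400 rad = 109.7443°
d = R·c = 6371.2 × 1.915400 = 12203.4 km

12203 km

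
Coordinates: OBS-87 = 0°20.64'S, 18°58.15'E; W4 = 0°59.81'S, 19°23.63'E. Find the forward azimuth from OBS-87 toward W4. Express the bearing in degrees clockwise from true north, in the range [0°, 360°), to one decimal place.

OBS-87: φ = -0.34400°, λ = +18.96917°
W4: φ = -0.99683°, λ = +19.39383°
Δλ = 0.4247°
y = sin Δλ · cos φ₂ = 0.007411
x = cos φ₁ sin φ₂ − sin φ₁ cos φ₂ cos Δλ = -0.011394
θ = atan2(y, x) = 146.9601° → 146.9601° (mod 360°)

147.0°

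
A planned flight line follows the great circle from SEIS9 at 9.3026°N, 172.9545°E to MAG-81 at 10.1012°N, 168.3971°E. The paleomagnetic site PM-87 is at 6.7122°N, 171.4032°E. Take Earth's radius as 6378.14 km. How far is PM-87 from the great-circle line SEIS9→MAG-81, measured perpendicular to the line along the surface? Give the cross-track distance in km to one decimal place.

314.4 km

δ₁₃ = central angle SEIS9→PM-87 = 0.052562 rad  (haversine)
θ₁₃ = bearing SEIS9→PM-87 = 210.781°,  θ₁₂ = bearing SEIS9→MAG-81 = 280.459°
dₓₜ = R·arcsin(sin δ₁₃ · sin(θ₁₃ − θ₁₂)) = 6378.14·arcsin(0.05254·sin(-69.679°)) = -314.363 km
|dₓₜ| = 314.363 km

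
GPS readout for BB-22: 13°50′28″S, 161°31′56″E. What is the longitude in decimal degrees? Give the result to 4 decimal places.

161.5322°E

161° + 31′/60 + 56″/3600 = 161 + 0.51667 + 0.01556 = 161.5322°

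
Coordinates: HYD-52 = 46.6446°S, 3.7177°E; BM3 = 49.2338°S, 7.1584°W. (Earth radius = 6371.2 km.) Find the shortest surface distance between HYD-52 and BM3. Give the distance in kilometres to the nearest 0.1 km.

858.9 km

Δφ = -2.5892°,  Δλ = -10.8761°
a = sin²(Δφ/2) + cos φ₁ cos φ₂ sin²(Δλ/2) = 0.004537
c = 2·arcsin(√a) = 0.134810 rad = 7.7241°
d = R·c = 6371.2 × 0.134810 = 858.9 km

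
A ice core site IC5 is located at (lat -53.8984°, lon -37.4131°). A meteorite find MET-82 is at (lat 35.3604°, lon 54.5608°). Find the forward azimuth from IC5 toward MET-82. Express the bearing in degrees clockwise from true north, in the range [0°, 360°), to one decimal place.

68.7°

Δλ = 91.9739°
y = sin Δλ · cos φ₂ = 0.815044
x = cos φ₁ sin φ₂ − sin φ₁ cos φ₂ cos Δλ = 0.318295
θ = atan2(y, x) = 68.6681° → 68.6681° (mod 360°)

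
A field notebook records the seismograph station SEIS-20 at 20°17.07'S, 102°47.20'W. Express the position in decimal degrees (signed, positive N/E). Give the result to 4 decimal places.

lat: 20.2845° S → -20.2845°
lon: 102.7867° W → -102.7867°

-20.2845°, -102.7867°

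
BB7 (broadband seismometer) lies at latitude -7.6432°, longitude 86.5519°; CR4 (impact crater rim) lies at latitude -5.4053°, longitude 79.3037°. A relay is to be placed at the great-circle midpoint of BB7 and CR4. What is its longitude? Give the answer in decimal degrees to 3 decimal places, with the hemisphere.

82.920°E

Bx = cos φ₂ cos Δλ = 0.987598,  By = cos φ₂ sin Δλ = -0.125607
φₘ = atan2(sin φ₁ + sin φ₂, √((cos φ₁ + Bx)² + By²)) = -6.53721°
λₘ = λ₁ + atan2(By, cos φ₁ + Bx) = 82.91969°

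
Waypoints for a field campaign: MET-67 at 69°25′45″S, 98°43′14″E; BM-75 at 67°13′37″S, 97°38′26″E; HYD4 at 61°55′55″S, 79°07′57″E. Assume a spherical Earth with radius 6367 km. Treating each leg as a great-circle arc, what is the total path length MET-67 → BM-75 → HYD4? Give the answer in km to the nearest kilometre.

MET-67: φ = -69.42917°, λ = +98.72056°
BM-75: φ = -67.22694°, λ = +97.64056°
HYD4: φ = -61.93194°, λ = +79.13250°
MET-67→BM-75: c = 0.039060 rad, d = 248.69 km
BM-75→HYD4: c = 0.165641 rad, d = 1054.64 km
Total = 248.69 + 1054.64 = 1303.33 km

1303 km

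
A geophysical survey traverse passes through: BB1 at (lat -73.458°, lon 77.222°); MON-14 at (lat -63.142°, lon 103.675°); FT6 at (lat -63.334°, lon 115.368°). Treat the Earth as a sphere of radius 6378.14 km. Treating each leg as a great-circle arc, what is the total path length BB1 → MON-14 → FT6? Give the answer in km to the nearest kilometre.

2142 km

BB1→MON-14: c = 0.244049 rad, d = 1556.58 km
MON-14→FT6: c = 0.091828 rad, d = 585.69 km
Total = 1556.58 + 585.69 = 2142.27 km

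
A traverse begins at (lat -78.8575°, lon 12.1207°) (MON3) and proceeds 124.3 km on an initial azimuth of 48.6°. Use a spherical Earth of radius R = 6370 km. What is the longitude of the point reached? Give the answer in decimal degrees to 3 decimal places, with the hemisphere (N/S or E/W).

16.187°E

δ = d/R = 124.3/6370 = 0.019513 rad
φ₂ = arcsin(sin φ₁ cos δ + cos φ₁ sin δ cos θ)
   = arcsin(-0.98115·0.99981 + 0.19325·0.01951·0.66131) = -78.08895°
λ₂ = λ₁ + atan2(sin θ sin δ cos φ₁, cos δ − sin φ₁ sin φ₂) = 16.18721°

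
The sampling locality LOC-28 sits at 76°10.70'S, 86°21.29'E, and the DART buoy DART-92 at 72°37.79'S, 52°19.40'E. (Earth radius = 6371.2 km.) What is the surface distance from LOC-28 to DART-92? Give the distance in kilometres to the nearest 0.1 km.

LOC-28: φ = -76.17833°, λ = +86.35483°
DART-92: φ = -72.62983°, λ = +52.32333°
Δφ = 3.5485°,  Δλ = -34.0315°
a = sin²(Δφ/2) + cos φ₁ cos φ₂ sin²(Δλ/2) = 0.007066
c = 2·arcsin(√a) = 0.168321 rad = 9.6441°
d = R·c = 6371.2 × 0.168321 = 1072.4 km

1072.4 km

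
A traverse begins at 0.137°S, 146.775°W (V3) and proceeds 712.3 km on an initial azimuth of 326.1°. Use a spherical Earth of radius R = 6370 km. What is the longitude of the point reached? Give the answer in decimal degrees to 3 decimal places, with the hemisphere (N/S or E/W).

150.358°W

δ = d/R = 712.3/6370 = 0.111821 rad
φ₂ = arcsin(sin φ₁ cos δ + cos φ₁ sin δ cos θ)
   = arcsin(-0.00239·0.99375 + 1.00000·0.11159·0.83001) = 5.17759°
λ₂ = λ₁ + atan2(sin θ sin δ cos φ₁, cos δ − sin φ₁ sin φ₂) = -150.35790°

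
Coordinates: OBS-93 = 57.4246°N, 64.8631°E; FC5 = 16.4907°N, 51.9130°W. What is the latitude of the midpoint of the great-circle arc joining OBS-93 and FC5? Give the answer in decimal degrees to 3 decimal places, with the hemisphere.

52.557°N

Bx = cos φ₂ cos Δλ = -0.431974,  By = cos φ₂ sin Δλ = -0.856050
φₘ = atan2(sin φ₁ + sin φ₂, √((cos φ₁ + Bx)² + By²)) = 52.55720°
λₘ = λ₁ + atan2(By, cos φ₁ + Bx) = -18.04953°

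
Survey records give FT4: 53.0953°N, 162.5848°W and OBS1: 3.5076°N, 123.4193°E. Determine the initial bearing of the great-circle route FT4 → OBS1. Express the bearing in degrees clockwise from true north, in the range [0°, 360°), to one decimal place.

259.2°

Δλ = -73.9959°
y = sin Δλ · cos φ₂ = -0.959441
x = cos φ₁ sin φ₂ − sin φ₁ cos φ₂ cos Δλ = -0.183313
θ = atan2(y, x) = -100.8167° → 259.1833° (mod 360°)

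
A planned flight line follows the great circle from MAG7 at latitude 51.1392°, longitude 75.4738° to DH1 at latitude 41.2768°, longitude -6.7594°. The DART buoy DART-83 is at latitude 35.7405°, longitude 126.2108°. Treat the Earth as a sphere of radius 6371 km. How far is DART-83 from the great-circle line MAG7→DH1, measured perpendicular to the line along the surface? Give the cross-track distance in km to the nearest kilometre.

δ₁₃ = central angle MAG7→DART-83 = 0.680688 rad  (haversine)
θ₁₃ = bearing MAG7→DART-83 = 93.052°,  θ₁₂ = bearing MAG7→DH1 = 294.211°
dₓₜ = R·arcsin(sin δ₁₃ · sin(θ₁₃ − θ₁₂)) = 6371·arcsin(0.62933·sin(-201.159°)) = 1460.014 km
|dₓₜ| = 1460.014 km

1460 km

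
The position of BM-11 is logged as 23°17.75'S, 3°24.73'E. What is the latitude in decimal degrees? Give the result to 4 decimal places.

23.2958°S

23° + 17.75′/60 = 23 + 0.29583 = 23.2958°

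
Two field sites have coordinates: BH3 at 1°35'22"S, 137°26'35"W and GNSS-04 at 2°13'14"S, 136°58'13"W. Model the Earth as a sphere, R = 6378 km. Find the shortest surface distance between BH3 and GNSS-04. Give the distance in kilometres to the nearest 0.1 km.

BH3: φ = -1.58944°, λ = -137.44306°
GNSS-04: φ = -2.22056°, λ = -136.97028°
Δφ = -0.6311°,  Δλ = 0.4728°
a = sin²(Δφ/2) + cos φ₁ cos φ₂ sin²(Δλ/2) = 0.000047
c = 2·arcsin(√a) = 0.013760 rad = 0.7884°
d = R·c = 6378 × 0.013760 = 87.8 km

87.8 km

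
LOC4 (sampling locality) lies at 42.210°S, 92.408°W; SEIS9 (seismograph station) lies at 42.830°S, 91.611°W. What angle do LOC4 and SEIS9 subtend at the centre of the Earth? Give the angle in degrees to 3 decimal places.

Δφ = -0.6200°,  Δλ = 0.7970°
a = sin²(Δφ/2) + cos φ₁ cos φ₂ sin²(Δλ/2) = 0.000056
c = 2·arcsin(√a) = 0.014906 rad = 0.8541°

0.854°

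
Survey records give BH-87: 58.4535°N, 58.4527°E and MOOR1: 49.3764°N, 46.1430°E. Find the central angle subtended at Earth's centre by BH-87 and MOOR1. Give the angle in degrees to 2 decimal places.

11.58°

Δφ = -9.0771°,  Δλ = -12.3097°
a = sin²(Δφ/2) + cos φ₁ cos φ₂ sin²(Δλ/2) = 0.010177
c = 2·arcsin(√a) = 0.202109 rad = 11.5800°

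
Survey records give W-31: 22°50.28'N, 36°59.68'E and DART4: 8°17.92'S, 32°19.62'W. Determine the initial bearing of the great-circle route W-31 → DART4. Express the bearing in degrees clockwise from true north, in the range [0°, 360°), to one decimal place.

253.8°

W-31: φ = +22.83800°, λ = +36.99467°
DART4: φ = -8.29867°, λ = -32.32700°
Δλ = -69.3217°
y = sin Δλ · cos φ₂ = -0.925781
x = cos φ₁ sin φ₂ − sin φ₁ cos φ₂ cos Δλ = -0.268639
θ = atan2(y, x) = -106.1814° → 253.8186° (mod 360°)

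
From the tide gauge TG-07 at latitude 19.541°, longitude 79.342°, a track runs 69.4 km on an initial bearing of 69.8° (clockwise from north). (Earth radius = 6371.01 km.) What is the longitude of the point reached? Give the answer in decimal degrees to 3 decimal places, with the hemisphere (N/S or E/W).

79.964°E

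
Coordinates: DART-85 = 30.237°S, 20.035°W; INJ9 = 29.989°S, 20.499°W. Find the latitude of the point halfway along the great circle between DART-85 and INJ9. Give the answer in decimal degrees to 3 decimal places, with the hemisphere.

Bx = cos φ₂ cos Δλ = 0.866093,  By = cos φ₂ sin Δλ = -0.007014
φₘ = atan2(sin φ₁ + sin φ₂, √((cos φ₁ + Bx)² + By²)) = -30.11320°
λₘ = λ₁ + atan2(By, cos φ₁ + Bx) = -20.26729°

30.113°S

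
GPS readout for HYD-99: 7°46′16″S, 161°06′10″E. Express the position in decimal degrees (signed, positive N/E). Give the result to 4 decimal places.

-7.7711°, +161.1028°

lat: 7.7711° S → -7.7711°
lon: 161.1028° E → +161.1028°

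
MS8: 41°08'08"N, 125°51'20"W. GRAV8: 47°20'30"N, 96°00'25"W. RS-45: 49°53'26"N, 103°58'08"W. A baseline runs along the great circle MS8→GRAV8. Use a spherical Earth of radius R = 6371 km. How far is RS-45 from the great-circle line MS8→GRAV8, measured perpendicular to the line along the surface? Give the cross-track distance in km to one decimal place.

363.6 km

MS8: φ = +41.13556°, λ = -125.85556°
GRAV8: φ = +47.34167°, λ = -96.00694°
RS-45: φ = +49.89056°, λ = -103.96889°
δ₁₃ = central angle MS8→RS-45 = 0.306568 rad  (haversine)
θ₁₃ = bearing MS8→RS-45 = 52.729°,  θ₁₂ = bearing MS8→GRAV8 = 63.624°
dₓₜ = R·arcsin(sin δ₁₃ · sin(θ₁₃ − θ₁₂)) = 6371·arcsin(0.30179·sin(-10.895°)) = -363.601 km
|dₓₜ| = 363.601 km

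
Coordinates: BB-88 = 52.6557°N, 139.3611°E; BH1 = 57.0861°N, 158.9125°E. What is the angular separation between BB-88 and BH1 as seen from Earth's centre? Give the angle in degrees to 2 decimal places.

Δφ = 4.4304°,  Δλ = 19.5514°
a = sin²(Δφ/2) + cos φ₁ cos φ₂ sin²(Δλ/2) = 0.010997
c = 2·arcsin(√a) = 0.210115 rad = 12.0387°

12.04°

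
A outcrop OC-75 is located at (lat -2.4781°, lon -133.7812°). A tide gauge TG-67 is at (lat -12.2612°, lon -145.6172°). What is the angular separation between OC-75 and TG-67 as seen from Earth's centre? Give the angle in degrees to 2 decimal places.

Δφ = -9.7831°,  Δλ = -11.8360°
a = sin²(Δφ/2) + cos φ₁ cos φ₂ sin²(Δλ/2) = 0.017649
c = 2·arcsin(√a) = 0.266490 rad = 15.2688°

15.27°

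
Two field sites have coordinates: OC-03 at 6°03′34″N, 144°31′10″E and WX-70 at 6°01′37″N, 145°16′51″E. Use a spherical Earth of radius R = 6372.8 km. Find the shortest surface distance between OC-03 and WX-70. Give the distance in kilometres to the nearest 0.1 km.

84.3 km

OC-03: φ = +6.05944°, λ = +144.51944°
WX-70: φ = +6.02694°, λ = +145.28083°
Δφ = -0.0325°,  Δλ = 0.7614°
a = sin²(Δφ/2) + cos φ₁ cos φ₂ sin²(Δλ/2) = 0.000044
c = 2·arcsin(√a) = 0.013227 rad = 0.7579°
d = R·c = 6372.8 × 0.013227 = 84.3 km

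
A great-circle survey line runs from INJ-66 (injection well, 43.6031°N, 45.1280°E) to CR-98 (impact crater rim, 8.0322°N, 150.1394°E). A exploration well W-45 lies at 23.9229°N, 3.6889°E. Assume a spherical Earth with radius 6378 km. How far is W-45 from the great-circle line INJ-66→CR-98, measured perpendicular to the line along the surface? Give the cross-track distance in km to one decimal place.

δ₁₃ = central angle INJ-66→W-45 = 0.682687 rad  (haversine)
θ₁₃ = bearing INJ-66→W-45 = 253.522°,  θ₁₂ = bearing INJ-66→CR-98 = 73.789°
dₓₜ = R·arcsin(sin δ₁₃ · sin(θ₁₃ − θ₁₂)) = 6378·arcsin(0.63088·sin(179.733°)) = 18.779 km
|dₓₜ| = 18.779 km

18.8 km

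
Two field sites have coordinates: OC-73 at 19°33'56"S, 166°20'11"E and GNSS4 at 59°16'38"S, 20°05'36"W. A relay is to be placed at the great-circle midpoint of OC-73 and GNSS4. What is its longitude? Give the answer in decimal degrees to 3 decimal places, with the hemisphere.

OC-73: φ = -19.56556°, λ = +166.33639°
GNSS4: φ = -59.27722°, λ = -20.09333°
Bx = cos φ₂ cos Δλ = -0.507671,  By = cos φ₂ sin Δλ = 0.057211
φₘ = atan2(sin φ₁ + sin φ₂, √((cos φ₁ + Bx)² + By²)) = -69.84926°
λₘ = λ₁ + atan2(By, cos φ₁ + Bx) = 173.83595°

173.836°E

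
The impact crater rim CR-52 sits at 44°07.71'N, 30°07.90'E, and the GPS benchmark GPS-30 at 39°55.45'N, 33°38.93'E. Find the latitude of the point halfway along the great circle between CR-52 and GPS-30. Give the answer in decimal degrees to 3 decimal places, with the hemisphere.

42.040°N

CR-52: φ = +44.12850°, λ = +30.13167°
GPS-30: φ = +39.92417°, λ = +33.64883°
Bx = cos φ₂ cos Δλ = 0.765450,  By = cos φ₂ sin Δλ = 0.047047
φₘ = atan2(sin φ₁ + sin φ₂, √((cos φ₁ + Bx)² + By²)) = 42.03974°
λₘ = λ₁ + atan2(By, cos φ₁ + Bx) = 31.94844°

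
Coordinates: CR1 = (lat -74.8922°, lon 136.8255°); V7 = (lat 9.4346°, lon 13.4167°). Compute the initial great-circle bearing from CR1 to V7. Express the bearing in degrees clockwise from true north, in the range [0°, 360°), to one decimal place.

239.7°

Δλ = -123.4088°
y = sin Δλ · cos φ₂ = -0.823472
x = cos φ₁ sin φ₂ − sin φ₁ cos φ₂ cos Δλ = -0.481664
θ = atan2(y, x) = -120.3242° → 239.6758° (mod 360°)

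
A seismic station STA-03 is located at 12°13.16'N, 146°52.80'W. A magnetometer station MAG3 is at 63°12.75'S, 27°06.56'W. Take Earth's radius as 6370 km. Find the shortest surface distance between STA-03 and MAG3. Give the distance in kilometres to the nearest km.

12681 km

STA-03: φ = +12.21933°, λ = -146.88000°
MAG3: φ = -63.21250°, λ = -27.10933°
Δφ = -75.4318°,  Δλ = 119.7707°
a = sin²(Δφ/2) + cos φ₁ cos φ₂ sin²(Δλ/2) = 0.703824
c = 2·arcsin(√a) = 1.990673 rad = 114.0572°
d = R·c = 6370 × 1.990673 = 12680.6 km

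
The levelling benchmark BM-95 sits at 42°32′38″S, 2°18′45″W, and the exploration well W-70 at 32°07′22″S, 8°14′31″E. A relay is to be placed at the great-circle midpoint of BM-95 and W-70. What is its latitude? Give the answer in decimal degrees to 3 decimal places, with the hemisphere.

BM-95: φ = -42.54389°, λ = -2.31250°
W-70: φ = -32.12278°, λ = +8.24194°
Bx = cos φ₂ cos Δλ = 0.832582,  By = cos φ₂ sin Δλ = 0.155128
φₘ = atan2(sin φ₁ + sin φ₂, √((cos φ₁ + Bx)² + By²)) = -37.45018°
λₘ = λ₁ + atan2(By, cos φ₁ + Bx) = 3.33281°

37.450°S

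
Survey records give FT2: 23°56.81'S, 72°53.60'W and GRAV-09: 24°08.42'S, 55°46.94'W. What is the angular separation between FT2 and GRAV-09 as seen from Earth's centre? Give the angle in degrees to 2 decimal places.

FT2: φ = -23.94683°, λ = -72.89333°
GRAV-09: φ = -24.14033°, λ = -55.78233°
Δφ = -0.1935°,  Δλ = 17.1110°
a = sin²(Δφ/2) + cos φ₁ cos φ₂ sin²(Δλ/2) = 0.018461
c = 2·arcsin(√a) = 0.272583 rad = 15.6179°

15.62°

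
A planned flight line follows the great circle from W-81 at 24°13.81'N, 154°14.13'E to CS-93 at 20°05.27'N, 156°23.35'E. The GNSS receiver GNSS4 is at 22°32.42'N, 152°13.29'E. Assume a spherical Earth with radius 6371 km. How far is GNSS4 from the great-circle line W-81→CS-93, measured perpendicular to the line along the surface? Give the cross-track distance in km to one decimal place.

267.8 km

W-81: φ = +24.23017°, λ = +154.23550°
CS-93: φ = +20.08783°, λ = +156.38917°
GNSS4: φ = +22.54033°, λ = +152.22150°
δ₁₃ = central angle W-81→GNSS4 = 0.043711 rad  (haversine)
θ₁₃ = bearing W-81→GNSS4 = 227.972°,  θ₁₂ = bearing W-81→CS-93 = 153.874°
dₓₜ = R·arcsin(sin δ₁₃ · sin(θ₁₃ − θ₁₂)) = 6371·arcsin(0.04370·sin(74.098°)) = 267.819 km
|dₓₜ| = 267.819 km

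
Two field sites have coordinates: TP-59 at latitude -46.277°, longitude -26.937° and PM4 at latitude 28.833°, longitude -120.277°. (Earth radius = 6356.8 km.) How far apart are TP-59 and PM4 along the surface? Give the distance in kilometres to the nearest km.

12489 km

Δφ = 75.1100°,  Δλ = -93.3400°
a = sin²(Δφ/2) + cos φ₁ cos φ₂ sin²(Δλ/2) = 0.691900
c = 2·arcsin(√a) = 1.964704 rad = 112.5692°
d = R·c = 6356.8 × 1.964704 = 12489.2 km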